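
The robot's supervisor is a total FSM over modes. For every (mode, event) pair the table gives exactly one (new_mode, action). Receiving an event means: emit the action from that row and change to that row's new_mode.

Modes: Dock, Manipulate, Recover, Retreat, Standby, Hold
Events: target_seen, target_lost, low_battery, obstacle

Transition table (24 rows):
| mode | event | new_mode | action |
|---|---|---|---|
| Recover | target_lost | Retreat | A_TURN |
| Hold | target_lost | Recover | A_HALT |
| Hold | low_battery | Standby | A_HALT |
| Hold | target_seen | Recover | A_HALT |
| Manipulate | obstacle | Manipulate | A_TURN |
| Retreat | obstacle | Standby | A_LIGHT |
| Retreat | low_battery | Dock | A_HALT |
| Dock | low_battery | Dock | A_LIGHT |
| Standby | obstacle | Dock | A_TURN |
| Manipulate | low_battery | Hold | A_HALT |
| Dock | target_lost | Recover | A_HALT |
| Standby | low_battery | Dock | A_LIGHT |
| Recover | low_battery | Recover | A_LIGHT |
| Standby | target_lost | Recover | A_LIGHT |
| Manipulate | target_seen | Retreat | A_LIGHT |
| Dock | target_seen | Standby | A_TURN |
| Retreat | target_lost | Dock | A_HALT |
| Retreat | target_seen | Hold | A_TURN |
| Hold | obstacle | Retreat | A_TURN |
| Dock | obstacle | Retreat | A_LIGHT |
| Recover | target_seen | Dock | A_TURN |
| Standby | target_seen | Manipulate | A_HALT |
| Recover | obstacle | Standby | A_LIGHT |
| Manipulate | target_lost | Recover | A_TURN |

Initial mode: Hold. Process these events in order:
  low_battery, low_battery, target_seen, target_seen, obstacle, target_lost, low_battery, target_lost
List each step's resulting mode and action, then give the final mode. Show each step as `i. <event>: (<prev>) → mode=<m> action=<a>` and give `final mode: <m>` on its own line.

1. low_battery: (Hold) → mode=Standby action=A_HALT
2. low_battery: (Standby) → mode=Dock action=A_LIGHT
3. target_seen: (Dock) → mode=Standby action=A_TURN
4. target_seen: (Standby) → mode=Manipulate action=A_HALT
5. obstacle: (Manipulate) → mode=Manipulate action=A_TURN
6. target_lost: (Manipulate) → mode=Recover action=A_TURN
7. low_battery: (Recover) → mode=Recover action=A_LIGHT
8. target_lost: (Recover) → mode=Retreat action=A_TURN

final mode: Retreat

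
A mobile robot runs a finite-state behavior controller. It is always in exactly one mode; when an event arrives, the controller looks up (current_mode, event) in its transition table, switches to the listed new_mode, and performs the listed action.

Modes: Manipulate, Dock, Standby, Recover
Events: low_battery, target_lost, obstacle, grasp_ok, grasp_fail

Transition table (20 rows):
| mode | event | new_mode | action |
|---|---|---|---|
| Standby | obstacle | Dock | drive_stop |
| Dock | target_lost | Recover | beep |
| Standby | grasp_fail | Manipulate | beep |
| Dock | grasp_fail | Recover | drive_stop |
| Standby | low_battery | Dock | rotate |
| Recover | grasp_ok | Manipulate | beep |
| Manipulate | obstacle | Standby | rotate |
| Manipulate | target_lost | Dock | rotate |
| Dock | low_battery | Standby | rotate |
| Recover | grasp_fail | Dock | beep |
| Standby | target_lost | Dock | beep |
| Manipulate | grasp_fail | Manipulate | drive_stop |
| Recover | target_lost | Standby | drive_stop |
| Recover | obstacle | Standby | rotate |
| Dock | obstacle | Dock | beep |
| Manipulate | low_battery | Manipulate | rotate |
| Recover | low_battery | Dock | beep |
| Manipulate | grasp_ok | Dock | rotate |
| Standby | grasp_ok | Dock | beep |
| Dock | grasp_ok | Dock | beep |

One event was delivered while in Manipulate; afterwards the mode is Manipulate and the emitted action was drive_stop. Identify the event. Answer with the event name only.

try low_battery: (Manipulate, low_battery) → (Manipulate, rotate)
try target_lost: (Manipulate, target_lost) → (Dock, rotate)
try obstacle: (Manipulate, obstacle) → (Standby, rotate)
try grasp_ok: (Manipulate, grasp_ok) → (Dock, rotate)
try grasp_fail: (Manipulate, grasp_fail) → (Manipulate, drive_stop)  ← matches

grasp_fail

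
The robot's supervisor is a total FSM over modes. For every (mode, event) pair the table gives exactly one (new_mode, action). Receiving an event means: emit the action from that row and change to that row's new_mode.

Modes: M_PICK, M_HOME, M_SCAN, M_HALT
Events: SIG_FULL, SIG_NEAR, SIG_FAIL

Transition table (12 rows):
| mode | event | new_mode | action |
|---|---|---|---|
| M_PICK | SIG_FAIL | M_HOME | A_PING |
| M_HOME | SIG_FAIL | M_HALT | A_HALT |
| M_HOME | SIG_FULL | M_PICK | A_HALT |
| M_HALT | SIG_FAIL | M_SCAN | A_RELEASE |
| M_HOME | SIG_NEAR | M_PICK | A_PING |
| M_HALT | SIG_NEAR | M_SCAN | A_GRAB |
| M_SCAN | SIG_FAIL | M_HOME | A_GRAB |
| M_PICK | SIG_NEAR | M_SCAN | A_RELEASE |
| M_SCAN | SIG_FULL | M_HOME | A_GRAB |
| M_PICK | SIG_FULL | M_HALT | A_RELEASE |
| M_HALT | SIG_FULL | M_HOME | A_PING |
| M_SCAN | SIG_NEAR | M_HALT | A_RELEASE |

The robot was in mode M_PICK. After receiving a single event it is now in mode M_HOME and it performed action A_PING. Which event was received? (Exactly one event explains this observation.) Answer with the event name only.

try SIG_FULL: (M_PICK, SIG_FULL) → (M_HALT, A_RELEASE)
try SIG_NEAR: (M_PICK, SIG_NEAR) → (M_SCAN, A_RELEASE)
try SIG_FAIL: (M_PICK, SIG_FAIL) → (M_HOME, A_PING)  ← matches

SIG_FAIL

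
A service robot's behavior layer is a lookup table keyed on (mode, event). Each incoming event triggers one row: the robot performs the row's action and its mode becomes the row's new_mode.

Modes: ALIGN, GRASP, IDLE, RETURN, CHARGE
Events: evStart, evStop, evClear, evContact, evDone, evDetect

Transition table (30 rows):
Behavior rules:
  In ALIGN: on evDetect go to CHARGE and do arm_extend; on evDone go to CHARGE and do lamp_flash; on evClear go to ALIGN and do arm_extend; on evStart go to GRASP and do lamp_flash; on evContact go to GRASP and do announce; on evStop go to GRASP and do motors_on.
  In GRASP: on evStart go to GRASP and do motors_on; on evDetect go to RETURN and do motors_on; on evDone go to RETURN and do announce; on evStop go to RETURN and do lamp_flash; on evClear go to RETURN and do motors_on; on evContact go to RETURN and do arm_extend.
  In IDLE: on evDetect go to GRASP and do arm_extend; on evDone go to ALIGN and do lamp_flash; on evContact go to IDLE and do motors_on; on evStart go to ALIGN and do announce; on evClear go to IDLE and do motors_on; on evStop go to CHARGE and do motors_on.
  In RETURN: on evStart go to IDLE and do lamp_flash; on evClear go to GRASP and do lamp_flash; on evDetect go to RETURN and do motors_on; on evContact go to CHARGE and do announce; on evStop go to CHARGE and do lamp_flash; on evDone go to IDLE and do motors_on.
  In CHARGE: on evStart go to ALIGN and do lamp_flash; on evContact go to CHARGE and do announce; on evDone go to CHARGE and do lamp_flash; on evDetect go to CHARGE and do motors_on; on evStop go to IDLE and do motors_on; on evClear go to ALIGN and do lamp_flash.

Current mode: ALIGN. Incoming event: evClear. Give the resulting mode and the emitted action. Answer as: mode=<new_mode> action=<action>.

mode=ALIGN action=arm_extend

current mode = ALIGN; filter table to that mode:
  (ALIGN, evDetect) → (CHARGE, arm_extend)
  (ALIGN, evDone) → (CHARGE, lamp_flash)
  (ALIGN, evClear) → (ALIGN, arm_extend)  ← event matches
  (ALIGN, evStart) → (GRASP, lamp_flash)
  (ALIGN, evContact) → (GRASP, announce)
  (ALIGN, evStop) → (GRASP, motors_on)
event = evClear selects (ALIGN, arm_extend)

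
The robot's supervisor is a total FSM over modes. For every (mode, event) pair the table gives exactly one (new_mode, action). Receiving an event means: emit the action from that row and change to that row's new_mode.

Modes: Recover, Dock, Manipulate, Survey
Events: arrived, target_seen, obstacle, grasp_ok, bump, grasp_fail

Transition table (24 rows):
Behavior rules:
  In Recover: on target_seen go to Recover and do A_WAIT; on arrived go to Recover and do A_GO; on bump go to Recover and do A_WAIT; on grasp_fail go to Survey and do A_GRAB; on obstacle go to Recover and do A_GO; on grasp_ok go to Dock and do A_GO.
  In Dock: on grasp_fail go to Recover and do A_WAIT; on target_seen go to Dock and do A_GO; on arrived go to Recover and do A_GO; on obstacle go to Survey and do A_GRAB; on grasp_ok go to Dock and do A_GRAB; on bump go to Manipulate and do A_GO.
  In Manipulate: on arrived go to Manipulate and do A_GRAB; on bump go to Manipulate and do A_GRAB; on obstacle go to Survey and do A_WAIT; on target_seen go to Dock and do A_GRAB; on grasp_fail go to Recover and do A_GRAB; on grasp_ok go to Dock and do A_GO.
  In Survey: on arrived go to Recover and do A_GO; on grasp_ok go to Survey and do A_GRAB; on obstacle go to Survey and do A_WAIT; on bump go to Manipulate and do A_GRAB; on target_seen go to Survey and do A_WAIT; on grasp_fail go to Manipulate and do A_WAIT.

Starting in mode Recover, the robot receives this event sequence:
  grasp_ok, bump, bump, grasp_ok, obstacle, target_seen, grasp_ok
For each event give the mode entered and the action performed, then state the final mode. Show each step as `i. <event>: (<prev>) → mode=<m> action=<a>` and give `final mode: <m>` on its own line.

final mode: Survey

1. grasp_ok: (Recover) → mode=Dock action=A_GO
2. bump: (Dock) → mode=Manipulate action=A_GO
3. bump: (Manipulate) → mode=Manipulate action=A_GRAB
4. grasp_ok: (Manipulate) → mode=Dock action=A_GO
5. obstacle: (Dock) → mode=Survey action=A_GRAB
6. target_seen: (Survey) → mode=Survey action=A_WAIT
7. grasp_ok: (Survey) → mode=Survey action=A_GRAB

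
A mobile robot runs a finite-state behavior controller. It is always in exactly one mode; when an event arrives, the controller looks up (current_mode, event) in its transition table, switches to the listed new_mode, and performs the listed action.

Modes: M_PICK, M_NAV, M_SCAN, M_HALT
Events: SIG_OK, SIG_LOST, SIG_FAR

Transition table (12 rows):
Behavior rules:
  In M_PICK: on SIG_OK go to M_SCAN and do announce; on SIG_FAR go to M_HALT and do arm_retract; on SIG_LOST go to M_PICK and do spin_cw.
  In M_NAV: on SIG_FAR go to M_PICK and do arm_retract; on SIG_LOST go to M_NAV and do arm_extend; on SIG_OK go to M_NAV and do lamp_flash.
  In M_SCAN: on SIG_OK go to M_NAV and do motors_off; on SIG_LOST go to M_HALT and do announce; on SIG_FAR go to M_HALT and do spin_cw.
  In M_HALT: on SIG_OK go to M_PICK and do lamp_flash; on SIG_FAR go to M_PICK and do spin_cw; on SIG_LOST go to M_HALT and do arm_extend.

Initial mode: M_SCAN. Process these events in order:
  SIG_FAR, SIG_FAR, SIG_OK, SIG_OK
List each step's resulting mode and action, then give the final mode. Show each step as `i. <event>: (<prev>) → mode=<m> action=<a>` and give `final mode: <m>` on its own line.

final mode: M_NAV

1. SIG_FAR: (M_SCAN) → mode=M_HALT action=spin_cw
2. SIG_FAR: (M_HALT) → mode=M_PICK action=spin_cw
3. SIG_OK: (M_PICK) → mode=M_SCAN action=announce
4. SIG_OK: (M_SCAN) → mode=M_NAV action=motors_off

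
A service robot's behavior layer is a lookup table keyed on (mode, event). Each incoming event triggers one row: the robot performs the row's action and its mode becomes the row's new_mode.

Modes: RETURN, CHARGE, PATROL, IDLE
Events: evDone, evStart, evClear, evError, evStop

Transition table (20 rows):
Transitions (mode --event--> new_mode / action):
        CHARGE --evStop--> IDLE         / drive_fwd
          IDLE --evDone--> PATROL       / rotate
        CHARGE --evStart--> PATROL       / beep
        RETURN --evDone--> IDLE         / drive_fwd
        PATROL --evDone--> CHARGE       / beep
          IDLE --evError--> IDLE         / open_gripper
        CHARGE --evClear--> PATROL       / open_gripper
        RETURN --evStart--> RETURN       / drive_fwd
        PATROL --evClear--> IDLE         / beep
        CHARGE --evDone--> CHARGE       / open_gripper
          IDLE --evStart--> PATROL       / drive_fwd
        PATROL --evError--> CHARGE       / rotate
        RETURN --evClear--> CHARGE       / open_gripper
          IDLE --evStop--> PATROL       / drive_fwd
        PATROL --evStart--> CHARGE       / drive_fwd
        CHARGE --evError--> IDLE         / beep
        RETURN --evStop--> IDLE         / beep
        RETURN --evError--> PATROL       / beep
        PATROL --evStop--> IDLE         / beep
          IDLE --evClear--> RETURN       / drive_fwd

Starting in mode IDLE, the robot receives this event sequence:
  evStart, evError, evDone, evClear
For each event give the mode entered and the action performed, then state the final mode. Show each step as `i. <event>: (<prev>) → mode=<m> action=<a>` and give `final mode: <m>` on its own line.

final mode: PATROL

1. evStart: (IDLE) → mode=PATROL action=drive_fwd
2. evError: (PATROL) → mode=CHARGE action=rotate
3. evDone: (CHARGE) → mode=CHARGE action=open_gripper
4. evClear: (CHARGE) → mode=PATROL action=open_gripper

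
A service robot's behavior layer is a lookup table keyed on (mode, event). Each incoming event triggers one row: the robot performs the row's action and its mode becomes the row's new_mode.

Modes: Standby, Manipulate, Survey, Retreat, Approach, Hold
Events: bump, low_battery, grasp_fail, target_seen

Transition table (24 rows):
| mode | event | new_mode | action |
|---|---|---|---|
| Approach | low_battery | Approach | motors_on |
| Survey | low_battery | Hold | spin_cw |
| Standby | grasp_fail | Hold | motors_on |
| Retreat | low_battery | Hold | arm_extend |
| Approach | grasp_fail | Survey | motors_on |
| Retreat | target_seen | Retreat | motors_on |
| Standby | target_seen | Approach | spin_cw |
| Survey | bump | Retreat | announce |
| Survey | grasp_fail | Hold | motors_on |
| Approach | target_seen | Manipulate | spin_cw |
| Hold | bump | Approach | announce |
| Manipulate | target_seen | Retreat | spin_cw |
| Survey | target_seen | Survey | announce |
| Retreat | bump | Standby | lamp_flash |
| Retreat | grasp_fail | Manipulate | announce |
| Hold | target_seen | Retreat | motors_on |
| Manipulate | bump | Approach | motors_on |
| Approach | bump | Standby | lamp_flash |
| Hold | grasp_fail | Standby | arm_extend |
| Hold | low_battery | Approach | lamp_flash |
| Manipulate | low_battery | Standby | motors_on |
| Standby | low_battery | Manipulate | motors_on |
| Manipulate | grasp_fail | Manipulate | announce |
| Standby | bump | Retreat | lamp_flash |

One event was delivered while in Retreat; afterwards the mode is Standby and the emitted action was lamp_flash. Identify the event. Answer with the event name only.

try bump: (Retreat, bump) → (Standby, lamp_flash)  ← matches
try low_battery: (Retreat, low_battery) → (Hold, arm_extend)
try grasp_fail: (Retreat, grasp_fail) → (Manipulate, announce)
try target_seen: (Retreat, target_seen) → (Retreat, motors_on)

bump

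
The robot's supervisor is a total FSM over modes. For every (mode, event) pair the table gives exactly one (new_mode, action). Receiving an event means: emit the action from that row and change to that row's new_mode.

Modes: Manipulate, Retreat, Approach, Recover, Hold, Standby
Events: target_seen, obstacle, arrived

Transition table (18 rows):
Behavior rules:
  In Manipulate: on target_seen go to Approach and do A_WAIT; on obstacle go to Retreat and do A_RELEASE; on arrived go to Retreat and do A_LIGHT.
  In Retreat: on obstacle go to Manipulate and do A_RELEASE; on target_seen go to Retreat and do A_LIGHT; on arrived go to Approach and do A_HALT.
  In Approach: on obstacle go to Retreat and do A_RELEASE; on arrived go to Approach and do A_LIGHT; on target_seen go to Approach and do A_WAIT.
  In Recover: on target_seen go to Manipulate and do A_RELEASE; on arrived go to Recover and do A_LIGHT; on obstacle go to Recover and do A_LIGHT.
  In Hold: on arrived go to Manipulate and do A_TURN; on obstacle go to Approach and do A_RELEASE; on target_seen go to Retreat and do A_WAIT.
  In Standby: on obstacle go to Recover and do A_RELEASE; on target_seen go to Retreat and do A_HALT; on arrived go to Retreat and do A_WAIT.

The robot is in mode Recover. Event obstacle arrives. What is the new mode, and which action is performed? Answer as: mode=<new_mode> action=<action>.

current mode = Recover; filter table to that mode:
  (Recover, target_seen) → (Manipulate, A_RELEASE)
  (Recover, arrived) → (Recover, A_LIGHT)
  (Recover, obstacle) → (Recover, A_LIGHT)  ← event matches
event = obstacle selects (Recover, A_LIGHT)

mode=Recover action=A_LIGHT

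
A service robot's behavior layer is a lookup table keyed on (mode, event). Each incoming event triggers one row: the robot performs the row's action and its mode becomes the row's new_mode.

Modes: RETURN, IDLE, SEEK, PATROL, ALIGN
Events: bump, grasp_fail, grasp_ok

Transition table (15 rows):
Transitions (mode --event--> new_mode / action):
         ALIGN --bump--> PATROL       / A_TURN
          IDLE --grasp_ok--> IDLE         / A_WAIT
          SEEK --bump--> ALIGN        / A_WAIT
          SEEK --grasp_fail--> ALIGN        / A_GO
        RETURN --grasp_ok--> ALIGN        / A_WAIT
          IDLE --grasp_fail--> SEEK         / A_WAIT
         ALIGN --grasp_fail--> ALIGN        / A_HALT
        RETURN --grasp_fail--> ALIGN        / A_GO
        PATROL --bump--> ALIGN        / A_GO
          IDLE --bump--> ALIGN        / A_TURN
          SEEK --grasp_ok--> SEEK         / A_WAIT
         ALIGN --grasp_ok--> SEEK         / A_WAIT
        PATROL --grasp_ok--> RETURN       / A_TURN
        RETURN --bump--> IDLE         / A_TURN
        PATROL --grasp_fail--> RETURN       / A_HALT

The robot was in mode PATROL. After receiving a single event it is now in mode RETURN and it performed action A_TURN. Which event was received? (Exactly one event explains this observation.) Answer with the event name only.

grasp_ok

try bump: (PATROL, bump) → (ALIGN, A_GO)
try grasp_fail: (PATROL, grasp_fail) → (RETURN, A_HALT)
try grasp_ok: (PATROL, grasp_ok) → (RETURN, A_TURN)  ← matches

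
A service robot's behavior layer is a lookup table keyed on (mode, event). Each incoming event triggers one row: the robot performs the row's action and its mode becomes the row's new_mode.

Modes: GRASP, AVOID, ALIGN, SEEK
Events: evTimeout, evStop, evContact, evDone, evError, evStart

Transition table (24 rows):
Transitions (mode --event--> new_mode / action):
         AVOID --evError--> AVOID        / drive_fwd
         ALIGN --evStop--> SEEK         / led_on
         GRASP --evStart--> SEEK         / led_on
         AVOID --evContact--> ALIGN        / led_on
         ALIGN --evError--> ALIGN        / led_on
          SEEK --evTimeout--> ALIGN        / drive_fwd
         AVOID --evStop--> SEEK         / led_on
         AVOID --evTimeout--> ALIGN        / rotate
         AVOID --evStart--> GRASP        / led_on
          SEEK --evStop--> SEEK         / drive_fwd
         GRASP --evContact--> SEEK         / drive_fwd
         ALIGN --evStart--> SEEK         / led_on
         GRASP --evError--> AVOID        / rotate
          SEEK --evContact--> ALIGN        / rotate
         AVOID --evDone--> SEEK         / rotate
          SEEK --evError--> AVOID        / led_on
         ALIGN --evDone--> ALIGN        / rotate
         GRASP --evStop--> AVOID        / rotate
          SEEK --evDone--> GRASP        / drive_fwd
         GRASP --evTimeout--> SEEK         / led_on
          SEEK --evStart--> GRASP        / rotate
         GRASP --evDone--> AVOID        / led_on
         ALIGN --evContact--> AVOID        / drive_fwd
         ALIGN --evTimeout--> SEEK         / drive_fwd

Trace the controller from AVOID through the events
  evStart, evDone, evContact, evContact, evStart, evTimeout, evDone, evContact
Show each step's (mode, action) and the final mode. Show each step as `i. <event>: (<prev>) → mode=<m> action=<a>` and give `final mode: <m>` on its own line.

final mode: SEEK

1. evStart: (AVOID) → mode=GRASP action=led_on
2. evDone: (GRASP) → mode=AVOID action=led_on
3. evContact: (AVOID) → mode=ALIGN action=led_on
4. evContact: (ALIGN) → mode=AVOID action=drive_fwd
5. evStart: (AVOID) → mode=GRASP action=led_on
6. evTimeout: (GRASP) → mode=SEEK action=led_on
7. evDone: (SEEK) → mode=GRASP action=drive_fwd
8. evContact: (GRASP) → mode=SEEK action=drive_fwd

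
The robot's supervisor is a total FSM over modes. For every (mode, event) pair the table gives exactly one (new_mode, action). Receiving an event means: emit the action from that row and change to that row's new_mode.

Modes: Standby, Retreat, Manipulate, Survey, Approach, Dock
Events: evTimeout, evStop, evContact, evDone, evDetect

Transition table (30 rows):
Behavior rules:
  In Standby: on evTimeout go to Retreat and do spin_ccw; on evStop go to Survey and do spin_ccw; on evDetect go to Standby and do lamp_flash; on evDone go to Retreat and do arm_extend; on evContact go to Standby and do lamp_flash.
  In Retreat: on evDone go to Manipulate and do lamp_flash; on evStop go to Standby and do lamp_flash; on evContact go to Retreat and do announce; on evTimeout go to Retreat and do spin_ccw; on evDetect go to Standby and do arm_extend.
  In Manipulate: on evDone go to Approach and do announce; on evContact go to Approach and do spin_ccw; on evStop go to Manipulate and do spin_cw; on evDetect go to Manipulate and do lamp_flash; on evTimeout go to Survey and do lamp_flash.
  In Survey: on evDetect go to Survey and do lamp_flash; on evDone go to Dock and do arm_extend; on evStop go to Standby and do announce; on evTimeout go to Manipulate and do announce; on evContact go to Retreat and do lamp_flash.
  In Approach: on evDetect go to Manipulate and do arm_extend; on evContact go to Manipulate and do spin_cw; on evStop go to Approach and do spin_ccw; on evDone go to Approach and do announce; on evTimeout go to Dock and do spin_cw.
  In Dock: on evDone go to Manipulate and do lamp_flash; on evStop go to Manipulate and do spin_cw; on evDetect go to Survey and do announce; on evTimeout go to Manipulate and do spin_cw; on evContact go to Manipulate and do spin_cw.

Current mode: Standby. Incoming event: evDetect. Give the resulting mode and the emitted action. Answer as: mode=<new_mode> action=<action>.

current mode = Standby; filter table to that mode:
  (Standby, evTimeout) → (Retreat, spin_ccw)
  (Standby, evStop) → (Survey, spin_ccw)
  (Standby, evDetect) → (Standby, lamp_flash)  ← event matches
  (Standby, evDone) → (Retreat, arm_extend)
  (Standby, evContact) → (Standby, lamp_flash)
event = evDetect selects (Standby, lamp_flash)

mode=Standby action=lamp_flash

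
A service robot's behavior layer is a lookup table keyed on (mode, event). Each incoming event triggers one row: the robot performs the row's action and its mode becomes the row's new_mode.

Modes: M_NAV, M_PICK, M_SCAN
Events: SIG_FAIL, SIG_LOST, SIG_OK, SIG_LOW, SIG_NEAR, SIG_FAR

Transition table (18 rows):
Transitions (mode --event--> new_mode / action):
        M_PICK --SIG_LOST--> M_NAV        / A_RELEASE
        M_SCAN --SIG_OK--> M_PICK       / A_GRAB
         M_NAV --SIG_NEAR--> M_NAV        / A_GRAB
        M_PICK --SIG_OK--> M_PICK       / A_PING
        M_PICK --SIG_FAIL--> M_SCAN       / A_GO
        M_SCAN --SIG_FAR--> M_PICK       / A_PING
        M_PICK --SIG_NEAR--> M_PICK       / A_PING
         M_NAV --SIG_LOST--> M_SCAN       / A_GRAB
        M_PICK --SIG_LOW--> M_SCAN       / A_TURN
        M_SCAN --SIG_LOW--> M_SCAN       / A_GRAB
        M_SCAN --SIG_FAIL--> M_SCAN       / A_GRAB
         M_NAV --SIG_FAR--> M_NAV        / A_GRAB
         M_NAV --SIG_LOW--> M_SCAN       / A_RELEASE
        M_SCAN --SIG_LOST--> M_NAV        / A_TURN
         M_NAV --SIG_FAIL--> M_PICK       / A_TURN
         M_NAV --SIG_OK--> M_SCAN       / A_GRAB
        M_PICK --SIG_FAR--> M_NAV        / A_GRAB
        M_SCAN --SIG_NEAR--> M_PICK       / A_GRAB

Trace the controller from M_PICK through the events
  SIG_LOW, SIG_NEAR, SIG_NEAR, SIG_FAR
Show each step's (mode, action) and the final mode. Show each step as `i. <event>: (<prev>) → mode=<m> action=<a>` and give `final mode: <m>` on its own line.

1. SIG_LOW: (M_PICK) → mode=M_SCAN action=A_TURN
2. SIG_NEAR: (M_SCAN) → mode=M_PICK action=A_GRAB
3. SIG_NEAR: (M_PICK) → mode=M_PICK action=A_PING
4. SIG_FAR: (M_PICK) → mode=M_NAV action=A_GRAB

final mode: M_NAV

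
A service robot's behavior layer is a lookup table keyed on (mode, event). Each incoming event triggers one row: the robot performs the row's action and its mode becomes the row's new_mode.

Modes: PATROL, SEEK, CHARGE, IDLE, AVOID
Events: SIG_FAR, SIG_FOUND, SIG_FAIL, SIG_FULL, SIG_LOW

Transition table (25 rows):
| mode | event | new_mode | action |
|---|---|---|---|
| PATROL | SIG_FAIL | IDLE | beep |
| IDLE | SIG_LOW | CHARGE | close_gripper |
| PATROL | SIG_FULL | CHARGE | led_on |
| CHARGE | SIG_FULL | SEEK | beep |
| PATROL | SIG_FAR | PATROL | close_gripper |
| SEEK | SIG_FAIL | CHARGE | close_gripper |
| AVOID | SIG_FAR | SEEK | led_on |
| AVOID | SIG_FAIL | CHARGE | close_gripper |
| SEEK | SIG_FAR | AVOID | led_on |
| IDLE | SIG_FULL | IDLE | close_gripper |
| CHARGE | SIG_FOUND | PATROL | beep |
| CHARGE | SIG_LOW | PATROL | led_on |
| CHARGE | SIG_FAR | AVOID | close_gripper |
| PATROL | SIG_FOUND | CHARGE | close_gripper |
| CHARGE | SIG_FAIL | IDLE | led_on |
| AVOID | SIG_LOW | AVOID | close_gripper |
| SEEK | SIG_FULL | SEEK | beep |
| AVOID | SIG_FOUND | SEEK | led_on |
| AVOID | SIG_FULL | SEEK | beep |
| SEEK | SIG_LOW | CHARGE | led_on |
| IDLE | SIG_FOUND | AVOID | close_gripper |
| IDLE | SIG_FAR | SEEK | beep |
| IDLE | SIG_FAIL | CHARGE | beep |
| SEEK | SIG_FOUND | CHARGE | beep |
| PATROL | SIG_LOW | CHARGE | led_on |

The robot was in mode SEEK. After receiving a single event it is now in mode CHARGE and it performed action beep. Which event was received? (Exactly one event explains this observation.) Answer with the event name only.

SIG_FOUND

try SIG_FAR: (SEEK, SIG_FAR) → (AVOID, led_on)
try SIG_FOUND: (SEEK, SIG_FOUND) → (CHARGE, beep)  ← matches
try SIG_FAIL: (SEEK, SIG_FAIL) → (CHARGE, close_gripper)
try SIG_FULL: (SEEK, SIG_FULL) → (SEEK, beep)
try SIG_LOW: (SEEK, SIG_LOW) → (CHARGE, led_on)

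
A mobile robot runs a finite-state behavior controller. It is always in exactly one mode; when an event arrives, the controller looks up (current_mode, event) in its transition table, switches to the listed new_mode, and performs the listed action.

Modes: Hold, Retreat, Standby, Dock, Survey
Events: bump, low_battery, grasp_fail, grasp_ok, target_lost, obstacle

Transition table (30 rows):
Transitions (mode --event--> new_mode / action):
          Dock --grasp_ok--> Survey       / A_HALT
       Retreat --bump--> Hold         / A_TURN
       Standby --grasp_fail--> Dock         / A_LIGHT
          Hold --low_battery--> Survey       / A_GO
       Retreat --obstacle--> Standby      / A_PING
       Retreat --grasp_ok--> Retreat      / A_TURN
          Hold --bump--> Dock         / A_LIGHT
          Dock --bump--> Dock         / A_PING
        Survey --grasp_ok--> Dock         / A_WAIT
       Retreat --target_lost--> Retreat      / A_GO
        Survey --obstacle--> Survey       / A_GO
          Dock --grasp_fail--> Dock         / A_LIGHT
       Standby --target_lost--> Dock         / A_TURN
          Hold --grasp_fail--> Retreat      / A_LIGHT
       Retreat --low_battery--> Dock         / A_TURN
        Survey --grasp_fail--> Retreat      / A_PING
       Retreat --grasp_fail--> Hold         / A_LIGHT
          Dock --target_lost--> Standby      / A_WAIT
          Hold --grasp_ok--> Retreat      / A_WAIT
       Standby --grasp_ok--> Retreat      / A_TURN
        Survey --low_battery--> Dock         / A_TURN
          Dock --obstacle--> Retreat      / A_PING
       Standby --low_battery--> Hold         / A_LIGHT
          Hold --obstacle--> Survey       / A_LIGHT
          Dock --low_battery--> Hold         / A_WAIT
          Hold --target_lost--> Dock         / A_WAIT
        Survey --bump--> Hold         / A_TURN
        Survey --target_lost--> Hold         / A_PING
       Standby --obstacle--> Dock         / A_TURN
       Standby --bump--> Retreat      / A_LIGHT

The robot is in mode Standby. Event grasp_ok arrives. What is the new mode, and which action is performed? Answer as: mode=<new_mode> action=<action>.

current mode = Standby; filter table to that mode:
  (Standby, grasp_fail) → (Dock, A_LIGHT)
  (Standby, target_lost) → (Dock, A_TURN)
  (Standby, grasp_ok) → (Retreat, A_TURN)  ← event matches
  (Standby, low_battery) → (Hold, A_LIGHT)
  (Standby, obstacle) → (Dock, A_TURN)
  (Standby, bump) → (Retreat, A_LIGHT)
event = grasp_ok selects (Retreat, A_TURN)

mode=Retreat action=A_TURN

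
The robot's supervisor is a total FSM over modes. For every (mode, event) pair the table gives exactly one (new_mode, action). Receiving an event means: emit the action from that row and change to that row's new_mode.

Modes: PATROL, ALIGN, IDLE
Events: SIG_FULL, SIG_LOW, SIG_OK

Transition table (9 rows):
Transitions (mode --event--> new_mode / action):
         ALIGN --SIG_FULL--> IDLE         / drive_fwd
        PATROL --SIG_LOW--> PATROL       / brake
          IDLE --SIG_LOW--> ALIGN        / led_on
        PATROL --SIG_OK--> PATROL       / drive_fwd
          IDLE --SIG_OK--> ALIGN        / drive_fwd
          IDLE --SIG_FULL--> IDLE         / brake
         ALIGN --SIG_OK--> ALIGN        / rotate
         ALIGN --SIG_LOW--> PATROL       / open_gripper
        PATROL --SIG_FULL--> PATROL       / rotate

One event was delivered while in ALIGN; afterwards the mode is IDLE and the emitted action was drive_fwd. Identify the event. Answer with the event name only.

try SIG_FULL: (ALIGN, SIG_FULL) → (IDLE, drive_fwd)  ← matches
try SIG_LOW: (ALIGN, SIG_LOW) → (PATROL, open_gripper)
try SIG_OK: (ALIGN, SIG_OK) → (ALIGN, rotate)

SIG_FULL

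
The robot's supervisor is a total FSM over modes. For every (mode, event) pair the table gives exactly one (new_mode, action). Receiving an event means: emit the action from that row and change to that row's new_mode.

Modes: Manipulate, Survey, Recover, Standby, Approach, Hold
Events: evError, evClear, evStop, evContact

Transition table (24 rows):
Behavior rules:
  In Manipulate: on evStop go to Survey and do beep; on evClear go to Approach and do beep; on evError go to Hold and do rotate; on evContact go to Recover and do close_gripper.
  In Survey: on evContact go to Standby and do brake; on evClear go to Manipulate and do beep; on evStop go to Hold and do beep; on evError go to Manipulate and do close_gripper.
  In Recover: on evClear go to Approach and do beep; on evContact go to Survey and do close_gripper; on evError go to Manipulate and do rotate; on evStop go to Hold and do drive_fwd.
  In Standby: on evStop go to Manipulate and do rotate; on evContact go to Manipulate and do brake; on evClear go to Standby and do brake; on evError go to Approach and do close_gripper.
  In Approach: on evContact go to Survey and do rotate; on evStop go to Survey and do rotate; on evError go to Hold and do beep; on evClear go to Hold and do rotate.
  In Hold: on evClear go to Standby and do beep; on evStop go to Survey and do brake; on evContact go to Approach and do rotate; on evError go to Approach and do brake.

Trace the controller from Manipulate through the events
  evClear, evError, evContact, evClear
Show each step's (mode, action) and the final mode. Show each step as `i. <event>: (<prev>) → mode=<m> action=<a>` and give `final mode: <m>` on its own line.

final mode: Hold

1. evClear: (Manipulate) → mode=Approach action=beep
2. evError: (Approach) → mode=Hold action=beep
3. evContact: (Hold) → mode=Approach action=rotate
4. evClear: (Approach) → mode=Hold action=rotate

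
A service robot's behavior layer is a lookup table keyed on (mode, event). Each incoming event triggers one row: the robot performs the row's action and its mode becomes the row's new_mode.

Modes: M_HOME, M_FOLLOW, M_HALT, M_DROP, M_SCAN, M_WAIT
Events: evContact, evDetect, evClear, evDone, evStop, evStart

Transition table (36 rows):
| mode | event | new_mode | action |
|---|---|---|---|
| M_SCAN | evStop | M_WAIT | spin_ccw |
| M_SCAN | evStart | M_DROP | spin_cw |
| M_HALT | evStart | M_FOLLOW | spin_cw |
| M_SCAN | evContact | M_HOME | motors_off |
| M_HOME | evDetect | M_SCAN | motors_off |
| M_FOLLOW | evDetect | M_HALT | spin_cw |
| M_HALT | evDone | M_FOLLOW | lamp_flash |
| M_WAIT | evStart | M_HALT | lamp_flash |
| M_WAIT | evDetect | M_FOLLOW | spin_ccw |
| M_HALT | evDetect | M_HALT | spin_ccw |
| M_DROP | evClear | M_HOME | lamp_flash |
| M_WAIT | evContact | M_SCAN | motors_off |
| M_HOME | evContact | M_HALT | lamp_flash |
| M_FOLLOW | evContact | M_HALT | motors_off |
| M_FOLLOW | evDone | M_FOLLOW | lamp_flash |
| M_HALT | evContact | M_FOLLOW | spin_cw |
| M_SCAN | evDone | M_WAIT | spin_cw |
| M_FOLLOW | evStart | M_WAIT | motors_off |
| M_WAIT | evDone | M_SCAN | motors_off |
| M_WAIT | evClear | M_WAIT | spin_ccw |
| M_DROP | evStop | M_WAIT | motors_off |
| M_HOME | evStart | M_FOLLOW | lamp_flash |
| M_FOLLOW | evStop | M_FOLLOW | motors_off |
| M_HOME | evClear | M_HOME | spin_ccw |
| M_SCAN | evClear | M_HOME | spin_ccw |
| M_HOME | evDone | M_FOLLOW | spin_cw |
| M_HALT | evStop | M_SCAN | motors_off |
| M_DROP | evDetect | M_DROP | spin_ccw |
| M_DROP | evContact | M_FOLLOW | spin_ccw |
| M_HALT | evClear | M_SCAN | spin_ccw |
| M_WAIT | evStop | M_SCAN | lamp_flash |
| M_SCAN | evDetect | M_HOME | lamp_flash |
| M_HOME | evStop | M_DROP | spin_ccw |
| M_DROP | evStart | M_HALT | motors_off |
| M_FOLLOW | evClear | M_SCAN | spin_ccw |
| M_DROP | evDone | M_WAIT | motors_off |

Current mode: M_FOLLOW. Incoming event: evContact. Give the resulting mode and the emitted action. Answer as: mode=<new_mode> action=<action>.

mode=M_HALT action=motors_off

current mode = M_FOLLOW; filter table to that mode:
  (M_FOLLOW, evDetect) → (M_HALT, spin_cw)
  (M_FOLLOW, evContact) → (M_HALT, motors_off)  ← event matches
  (M_FOLLOW, evDone) → (M_FOLLOW, lamp_flash)
  (M_FOLLOW, evStart) → (M_WAIT, motors_off)
  (M_FOLLOW, evStop) → (M_FOLLOW, motors_off)
  (M_FOLLOW, evClear) → (M_SCAN, spin_ccw)
event = evContact selects (M_HALT, motors_off)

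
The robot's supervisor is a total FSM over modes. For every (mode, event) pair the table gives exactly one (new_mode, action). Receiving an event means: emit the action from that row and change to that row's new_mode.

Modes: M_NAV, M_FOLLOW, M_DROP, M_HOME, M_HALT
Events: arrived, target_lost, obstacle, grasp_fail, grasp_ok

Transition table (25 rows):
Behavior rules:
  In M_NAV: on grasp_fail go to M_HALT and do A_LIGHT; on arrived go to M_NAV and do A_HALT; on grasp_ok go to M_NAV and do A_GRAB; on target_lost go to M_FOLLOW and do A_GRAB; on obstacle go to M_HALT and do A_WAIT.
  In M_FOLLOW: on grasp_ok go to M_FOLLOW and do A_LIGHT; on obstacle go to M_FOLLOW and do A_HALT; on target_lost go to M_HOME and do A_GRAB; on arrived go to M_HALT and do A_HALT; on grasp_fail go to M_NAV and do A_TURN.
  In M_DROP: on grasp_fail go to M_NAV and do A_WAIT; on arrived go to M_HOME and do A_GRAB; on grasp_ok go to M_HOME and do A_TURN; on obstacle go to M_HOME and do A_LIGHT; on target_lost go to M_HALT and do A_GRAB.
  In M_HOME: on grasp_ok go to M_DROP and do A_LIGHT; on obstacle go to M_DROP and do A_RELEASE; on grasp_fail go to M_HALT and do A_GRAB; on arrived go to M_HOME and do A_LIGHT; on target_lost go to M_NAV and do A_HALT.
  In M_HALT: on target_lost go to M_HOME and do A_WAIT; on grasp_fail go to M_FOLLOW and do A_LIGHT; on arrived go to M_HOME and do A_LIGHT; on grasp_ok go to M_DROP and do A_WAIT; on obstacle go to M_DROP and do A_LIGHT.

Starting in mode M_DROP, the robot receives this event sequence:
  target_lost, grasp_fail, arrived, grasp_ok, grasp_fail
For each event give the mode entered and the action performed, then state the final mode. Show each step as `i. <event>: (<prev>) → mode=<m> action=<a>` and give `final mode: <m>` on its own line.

final mode: M_NAV

1. target_lost: (M_DROP) → mode=M_HALT action=A_GRAB
2. grasp_fail: (M_HALT) → mode=M_FOLLOW action=A_LIGHT
3. arrived: (M_FOLLOW) → mode=M_HALT action=A_HALT
4. grasp_ok: (M_HALT) → mode=M_DROP action=A_WAIT
5. grasp_fail: (M_DROP) → mode=M_NAV action=A_WAIT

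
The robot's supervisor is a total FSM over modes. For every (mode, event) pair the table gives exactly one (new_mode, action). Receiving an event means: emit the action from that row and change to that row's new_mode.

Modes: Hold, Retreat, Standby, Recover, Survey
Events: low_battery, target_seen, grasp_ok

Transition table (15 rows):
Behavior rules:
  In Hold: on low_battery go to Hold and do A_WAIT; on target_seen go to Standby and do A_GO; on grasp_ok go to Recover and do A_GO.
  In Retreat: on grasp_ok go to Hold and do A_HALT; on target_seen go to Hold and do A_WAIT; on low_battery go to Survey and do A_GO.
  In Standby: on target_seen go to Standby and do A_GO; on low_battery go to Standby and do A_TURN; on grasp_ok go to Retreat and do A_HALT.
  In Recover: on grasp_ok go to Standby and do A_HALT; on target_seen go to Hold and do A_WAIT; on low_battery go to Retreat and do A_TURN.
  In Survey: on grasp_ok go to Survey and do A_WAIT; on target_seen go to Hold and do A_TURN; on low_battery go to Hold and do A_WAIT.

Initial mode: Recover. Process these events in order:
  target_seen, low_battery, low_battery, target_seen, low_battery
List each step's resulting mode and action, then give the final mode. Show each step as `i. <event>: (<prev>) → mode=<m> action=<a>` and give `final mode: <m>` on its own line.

1. target_seen: (Recover) → mode=Hold action=A_WAIT
2. low_battery: (Hold) → mode=Hold action=A_WAIT
3. low_battery: (Hold) → mode=Hold action=A_WAIT
4. target_seen: (Hold) → mode=Standby action=A_GO
5. low_battery: (Standby) → mode=Standby action=A_TURN

final mode: Standby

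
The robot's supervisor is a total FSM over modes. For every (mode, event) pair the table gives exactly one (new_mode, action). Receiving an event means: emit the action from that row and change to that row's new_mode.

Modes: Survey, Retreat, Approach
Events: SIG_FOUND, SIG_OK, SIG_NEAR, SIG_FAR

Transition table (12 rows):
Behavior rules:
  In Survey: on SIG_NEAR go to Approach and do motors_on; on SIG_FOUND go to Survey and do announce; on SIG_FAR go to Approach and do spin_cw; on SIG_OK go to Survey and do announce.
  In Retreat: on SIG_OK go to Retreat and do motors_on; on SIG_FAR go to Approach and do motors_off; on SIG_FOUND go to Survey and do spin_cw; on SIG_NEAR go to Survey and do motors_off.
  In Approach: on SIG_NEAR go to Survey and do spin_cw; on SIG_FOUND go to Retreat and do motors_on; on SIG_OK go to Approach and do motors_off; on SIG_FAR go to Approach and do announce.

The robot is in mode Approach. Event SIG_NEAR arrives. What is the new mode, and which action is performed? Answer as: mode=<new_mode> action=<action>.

current mode = Approach; filter table to that mode:
  (Approach, SIG_NEAR) → (Survey, spin_cw)  ← event matches
  (Approach, SIG_FOUND) → (Retreat, motors_on)
  (Approach, SIG_OK) → (Approach, motors_off)
  (Approach, SIG_FAR) → (Approach, announce)
event = SIG_NEAR selects (Survey, spin_cw)

mode=Survey action=spin_cw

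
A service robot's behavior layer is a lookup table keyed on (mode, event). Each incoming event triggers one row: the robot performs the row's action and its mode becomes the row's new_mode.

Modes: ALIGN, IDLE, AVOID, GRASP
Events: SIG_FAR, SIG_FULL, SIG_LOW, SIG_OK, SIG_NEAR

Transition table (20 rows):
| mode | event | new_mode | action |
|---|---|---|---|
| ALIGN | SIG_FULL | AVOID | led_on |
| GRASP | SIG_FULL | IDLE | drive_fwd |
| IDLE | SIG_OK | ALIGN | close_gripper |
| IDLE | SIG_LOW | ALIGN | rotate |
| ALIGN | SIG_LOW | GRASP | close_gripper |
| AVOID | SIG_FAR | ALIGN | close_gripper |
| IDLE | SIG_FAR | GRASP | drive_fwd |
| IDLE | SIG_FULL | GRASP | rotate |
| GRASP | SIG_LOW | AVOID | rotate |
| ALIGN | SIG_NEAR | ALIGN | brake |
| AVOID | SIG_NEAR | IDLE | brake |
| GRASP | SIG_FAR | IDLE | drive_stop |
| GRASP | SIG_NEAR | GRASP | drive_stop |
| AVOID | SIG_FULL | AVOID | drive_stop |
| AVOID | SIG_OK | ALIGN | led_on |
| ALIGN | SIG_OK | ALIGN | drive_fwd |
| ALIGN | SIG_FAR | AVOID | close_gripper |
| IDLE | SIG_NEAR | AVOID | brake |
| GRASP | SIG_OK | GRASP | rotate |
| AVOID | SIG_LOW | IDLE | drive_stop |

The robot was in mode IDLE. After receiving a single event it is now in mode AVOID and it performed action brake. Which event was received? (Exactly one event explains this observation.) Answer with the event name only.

SIG_NEAR

try SIG_FAR: (IDLE, SIG_FAR) → (GRASP, drive_fwd)
try SIG_FULL: (IDLE, SIG_FULL) → (GRASP, rotate)
try SIG_LOW: (IDLE, SIG_LOW) → (ALIGN, rotate)
try SIG_OK: (IDLE, SIG_OK) → (ALIGN, close_gripper)
try SIG_NEAR: (IDLE, SIG_NEAR) → (AVOID, brake)  ← matches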